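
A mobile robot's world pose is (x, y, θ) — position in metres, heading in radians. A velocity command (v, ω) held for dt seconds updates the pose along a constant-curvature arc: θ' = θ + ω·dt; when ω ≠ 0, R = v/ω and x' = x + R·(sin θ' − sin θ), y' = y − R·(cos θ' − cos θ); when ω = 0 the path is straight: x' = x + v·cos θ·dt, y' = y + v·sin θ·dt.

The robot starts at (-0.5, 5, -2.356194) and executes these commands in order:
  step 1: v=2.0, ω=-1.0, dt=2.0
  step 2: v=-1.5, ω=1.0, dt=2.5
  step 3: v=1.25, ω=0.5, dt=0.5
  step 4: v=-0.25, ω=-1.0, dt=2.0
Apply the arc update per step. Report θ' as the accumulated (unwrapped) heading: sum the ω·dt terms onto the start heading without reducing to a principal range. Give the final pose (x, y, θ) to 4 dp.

step 1: θ'=-4.3562 (R=-2.0000) → pose (-3.7887, 5.7168, -4.3562)
step 2: θ'=-1.8562 (R=-1.5000) → pose (-0.9435, 5.8175, -1.8562)
step 3: θ'=-1.6062 (R=2.5000) → pose (-1.0431, 5.2022, -1.6062)
step 4: θ'=-3.6062 (R=0.2500) → pose (-0.6812, 5.4168, -3.6062)

(-0.6812, 5.4168, -3.6062)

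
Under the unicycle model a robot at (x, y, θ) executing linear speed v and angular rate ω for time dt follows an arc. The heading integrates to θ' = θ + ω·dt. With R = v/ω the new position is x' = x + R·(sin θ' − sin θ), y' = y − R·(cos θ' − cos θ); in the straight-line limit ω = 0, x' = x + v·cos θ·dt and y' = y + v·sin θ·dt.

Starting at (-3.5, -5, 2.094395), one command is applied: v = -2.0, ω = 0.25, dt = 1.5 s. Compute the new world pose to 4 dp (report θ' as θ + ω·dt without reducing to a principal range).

(-1.5535, -7.2596, 2.4694)

θ' = 2.0944 + 0.25·1.5 = 2.4694
R = v/ω = -2.0/0.25 = -8.0000
x' = -3.5 + -8.0000·(sin 2.4694 − sin 2.0944) = -1.5535
y' = -5 − -8.0000·(cos 2.4694 − cos 2.0944) = -7.2596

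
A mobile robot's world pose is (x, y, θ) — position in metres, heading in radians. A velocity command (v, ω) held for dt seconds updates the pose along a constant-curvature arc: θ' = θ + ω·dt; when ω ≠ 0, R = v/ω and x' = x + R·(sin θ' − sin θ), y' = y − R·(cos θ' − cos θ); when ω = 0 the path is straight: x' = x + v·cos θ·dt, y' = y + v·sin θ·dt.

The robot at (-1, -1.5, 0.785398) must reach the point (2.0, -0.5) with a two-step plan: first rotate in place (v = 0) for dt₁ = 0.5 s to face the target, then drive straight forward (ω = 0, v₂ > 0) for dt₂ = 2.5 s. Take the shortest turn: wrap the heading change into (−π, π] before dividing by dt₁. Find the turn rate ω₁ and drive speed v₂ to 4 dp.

ω₁ = -0.9273, v₂ = 1.2649

heading to target = atan2(-0.5−-1.5, 2−-1) = 0.3218
Δθ = wrap(0.3218 − 0.7854) = -0.4636; ω₁ = Δθ/dt₁ = -0.9273
distance = √((2−-1)² + (-0.5−-1.5)²) = 3.1623; v₂ = distance/dt₂ = 1.2649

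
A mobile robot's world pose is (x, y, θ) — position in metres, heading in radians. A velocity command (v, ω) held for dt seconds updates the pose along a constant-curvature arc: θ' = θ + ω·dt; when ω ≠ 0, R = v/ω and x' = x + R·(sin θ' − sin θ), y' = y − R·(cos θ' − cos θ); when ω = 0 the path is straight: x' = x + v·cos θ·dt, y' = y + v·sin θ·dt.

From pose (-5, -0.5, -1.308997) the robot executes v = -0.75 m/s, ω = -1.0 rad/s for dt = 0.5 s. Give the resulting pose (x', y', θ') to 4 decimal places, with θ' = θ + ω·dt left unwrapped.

(-5.0044, -0.1289, -1.8090)

θ' = -1.3090 + -1.0·0.5 = -1.8090
R = v/ω = -0.75/-1.0 = 0.7500
x' = -5 + 0.7500·(sin -1.8090 − sin -1.3090) = -5.0044
y' = -0.5 − 0.7500·(cos -1.8090 − cos -1.3090) = -0.1289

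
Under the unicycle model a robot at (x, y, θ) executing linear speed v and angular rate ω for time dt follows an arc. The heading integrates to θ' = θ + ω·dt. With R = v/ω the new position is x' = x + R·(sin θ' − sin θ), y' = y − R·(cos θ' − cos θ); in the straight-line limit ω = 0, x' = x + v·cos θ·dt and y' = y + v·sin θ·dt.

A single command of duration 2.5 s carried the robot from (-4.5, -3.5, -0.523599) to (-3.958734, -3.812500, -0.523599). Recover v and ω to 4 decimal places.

Δθ = -0.523599 − -0.523599 = 0.000000
ω = Δθ/dt = 0.000000/2.5 = 0.0000
ω = 0 → v = (Δx·cos θ + Δy·sin θ)/dt = 0.2500

v = 0.2500, ω = 0.0000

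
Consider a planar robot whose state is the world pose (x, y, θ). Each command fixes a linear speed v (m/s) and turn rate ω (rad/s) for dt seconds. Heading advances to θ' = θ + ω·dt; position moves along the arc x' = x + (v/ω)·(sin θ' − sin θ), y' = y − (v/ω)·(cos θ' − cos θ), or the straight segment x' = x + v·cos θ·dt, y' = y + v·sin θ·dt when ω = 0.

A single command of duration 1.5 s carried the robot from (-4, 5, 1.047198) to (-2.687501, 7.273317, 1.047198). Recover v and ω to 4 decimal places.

Δθ = 1.047198 − 1.047198 = 0.000000
ω = Δθ/dt = 0.000000/1.5 = 0.0000
ω = 0 → v = (Δx·cos θ + Δy·sin θ)/dt = 1.7500

v = 1.7500, ω = 0.0000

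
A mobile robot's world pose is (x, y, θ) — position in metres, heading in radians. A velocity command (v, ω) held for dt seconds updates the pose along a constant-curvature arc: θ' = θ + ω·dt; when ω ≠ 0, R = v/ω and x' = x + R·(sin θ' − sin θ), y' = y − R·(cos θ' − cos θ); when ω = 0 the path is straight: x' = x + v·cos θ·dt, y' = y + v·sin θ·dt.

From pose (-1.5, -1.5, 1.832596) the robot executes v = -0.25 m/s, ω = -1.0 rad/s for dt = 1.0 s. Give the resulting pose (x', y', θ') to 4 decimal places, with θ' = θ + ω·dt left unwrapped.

(-1.5566, -1.7329, 0.8326)

θ' = 1.8326 + -1.0·1.0 = 0.8326
R = v/ω = -0.25/-1.0 = 0.2500
x' = -1.5 + 0.2500·(sin 0.8326 − sin 1.8326) = -1.5566
y' = -1.5 − 0.2500·(cos 0.8326 − cos 1.8326) = -1.7329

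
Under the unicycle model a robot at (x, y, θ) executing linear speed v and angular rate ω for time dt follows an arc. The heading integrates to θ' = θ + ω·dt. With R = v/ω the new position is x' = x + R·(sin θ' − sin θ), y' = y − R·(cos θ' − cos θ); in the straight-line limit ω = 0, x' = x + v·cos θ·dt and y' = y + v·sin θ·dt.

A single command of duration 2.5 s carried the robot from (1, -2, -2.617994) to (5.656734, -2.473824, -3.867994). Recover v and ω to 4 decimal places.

Δθ = -3.867994 − -2.617994 = -1.250000
ω = Δθ/dt = -1.250000/2.5 = -0.5000
R = Δx/(sin θ' − sin θ) = 4.0000
v = R·ω = 4.0000·-0.5000 = -2.0000

v = -2.0000, ω = -0.5000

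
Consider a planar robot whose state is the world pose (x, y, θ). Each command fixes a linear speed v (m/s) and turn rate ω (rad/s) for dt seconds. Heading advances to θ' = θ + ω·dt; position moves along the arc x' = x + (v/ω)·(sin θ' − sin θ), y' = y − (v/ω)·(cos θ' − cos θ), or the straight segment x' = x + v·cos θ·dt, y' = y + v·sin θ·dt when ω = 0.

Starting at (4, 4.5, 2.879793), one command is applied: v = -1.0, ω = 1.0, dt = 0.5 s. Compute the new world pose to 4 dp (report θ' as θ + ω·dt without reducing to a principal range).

(4.4948, 4.4942, 3.3798)

θ' = 2.8798 + 1.0·0.5 = 3.3798
R = v/ω = -1.0/1.0 = -1.0000
x' = 4 + -1.0000·(sin 3.3798 − sin 2.8798) = 4.4948
y' = 4.5 − -1.0000·(cos 3.3798 − cos 2.8798) = 4.4942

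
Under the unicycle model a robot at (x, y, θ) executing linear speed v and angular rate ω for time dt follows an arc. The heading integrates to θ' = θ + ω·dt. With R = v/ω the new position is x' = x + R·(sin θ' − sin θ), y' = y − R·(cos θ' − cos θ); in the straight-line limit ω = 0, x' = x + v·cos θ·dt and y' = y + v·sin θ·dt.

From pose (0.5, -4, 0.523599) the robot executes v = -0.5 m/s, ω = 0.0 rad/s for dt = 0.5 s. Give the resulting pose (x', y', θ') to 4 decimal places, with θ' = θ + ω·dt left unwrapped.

θ' = 0.5236 + 0.0·0.5 = 0.5236
ω = 0 → straight: x' = 0.5 + -0.5·cos(0.5236)·0.5 = 0.2835
y' = -4 + -0.5·sin(0.5236)·0.5 = -4.1250

(0.2835, -4.1250, 0.5236)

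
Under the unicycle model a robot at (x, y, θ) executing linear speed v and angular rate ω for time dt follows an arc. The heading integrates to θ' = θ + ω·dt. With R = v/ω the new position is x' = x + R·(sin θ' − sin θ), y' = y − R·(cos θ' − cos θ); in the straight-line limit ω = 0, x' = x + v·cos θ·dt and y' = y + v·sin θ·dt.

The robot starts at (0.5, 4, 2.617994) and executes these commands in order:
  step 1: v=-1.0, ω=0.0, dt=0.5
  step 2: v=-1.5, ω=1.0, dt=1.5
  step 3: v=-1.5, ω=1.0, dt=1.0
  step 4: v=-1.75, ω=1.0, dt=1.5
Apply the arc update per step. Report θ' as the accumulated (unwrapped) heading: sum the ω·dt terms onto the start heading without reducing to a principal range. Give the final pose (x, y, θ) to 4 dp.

step 1: θ'=2.6180 (straight) → pose (0.9330, 3.7500, 2.6180)
step 2: θ'=4.1180 (R=-1.5000) → pose (2.9257, 4.2090, 4.1180)
step 3: θ'=5.1180 (R=-1.5000) → pose (3.0613, 5.6409, 5.1180)
step 4: θ'=6.6180 (R=-1.7500) → pose (0.8783, 6.6032, 6.6180)

(0.8783, 6.6032, 6.6180)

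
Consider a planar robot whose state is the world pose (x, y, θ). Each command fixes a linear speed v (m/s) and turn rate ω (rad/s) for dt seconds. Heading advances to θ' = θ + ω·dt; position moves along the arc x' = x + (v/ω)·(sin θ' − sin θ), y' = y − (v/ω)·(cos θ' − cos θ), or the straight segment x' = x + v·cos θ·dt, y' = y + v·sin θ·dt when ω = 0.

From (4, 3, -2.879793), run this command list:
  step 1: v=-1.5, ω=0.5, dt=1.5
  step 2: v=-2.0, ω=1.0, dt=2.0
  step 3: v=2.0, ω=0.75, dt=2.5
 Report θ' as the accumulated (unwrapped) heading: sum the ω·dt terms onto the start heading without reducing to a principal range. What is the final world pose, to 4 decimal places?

(7.3015, 10.4576, 1.7452)

step 1: θ'=-2.1298 (R=-3.0000) → pose (5.7669, 4.3068, -2.1298)
step 2: θ'=-0.1298 (R=-2.0000) → pose (4.3302, 7.3506, -0.1298)
step 3: θ'=1.7452 (R=2.6667) → pose (7.3015, 10.4576, 1.7452)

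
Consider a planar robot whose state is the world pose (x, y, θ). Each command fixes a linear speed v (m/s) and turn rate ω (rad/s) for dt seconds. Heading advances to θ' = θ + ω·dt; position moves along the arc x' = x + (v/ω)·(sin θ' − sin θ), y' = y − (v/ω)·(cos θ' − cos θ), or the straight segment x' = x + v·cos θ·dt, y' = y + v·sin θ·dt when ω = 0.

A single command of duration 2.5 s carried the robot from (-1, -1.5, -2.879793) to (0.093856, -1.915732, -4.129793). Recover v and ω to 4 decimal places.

v = -0.5000, ω = -0.5000

Δθ = -4.129793 − -2.879793 = -1.250000
ω = Δθ/dt = -1.250000/2.5 = -0.5000
R = Δx/(sin θ' − sin θ) = 1.0000
v = R·ω = 1.0000·-0.5000 = -0.5000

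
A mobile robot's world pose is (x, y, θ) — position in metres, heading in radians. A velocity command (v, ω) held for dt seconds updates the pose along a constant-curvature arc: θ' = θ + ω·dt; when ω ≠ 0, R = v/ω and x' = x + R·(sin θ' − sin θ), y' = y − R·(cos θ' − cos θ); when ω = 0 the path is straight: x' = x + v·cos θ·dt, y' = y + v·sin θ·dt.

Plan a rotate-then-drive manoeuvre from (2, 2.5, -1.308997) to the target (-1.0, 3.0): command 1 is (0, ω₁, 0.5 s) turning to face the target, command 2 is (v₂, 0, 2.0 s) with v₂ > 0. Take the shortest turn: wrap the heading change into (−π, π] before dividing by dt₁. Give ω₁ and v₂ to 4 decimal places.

heading to target = atan2(3−2.5, -1−2) = 2.9764
Δθ = wrap(2.9764 − -1.3090) = -1.9977; ω₁ = Δθ/dt₁ = -3.9955
distance = √((-1−2)² + (3−2.5)²) = 3.0414; v₂ = distance/dt₂ = 1.5207

ω₁ = -3.9955, v₂ = 1.5207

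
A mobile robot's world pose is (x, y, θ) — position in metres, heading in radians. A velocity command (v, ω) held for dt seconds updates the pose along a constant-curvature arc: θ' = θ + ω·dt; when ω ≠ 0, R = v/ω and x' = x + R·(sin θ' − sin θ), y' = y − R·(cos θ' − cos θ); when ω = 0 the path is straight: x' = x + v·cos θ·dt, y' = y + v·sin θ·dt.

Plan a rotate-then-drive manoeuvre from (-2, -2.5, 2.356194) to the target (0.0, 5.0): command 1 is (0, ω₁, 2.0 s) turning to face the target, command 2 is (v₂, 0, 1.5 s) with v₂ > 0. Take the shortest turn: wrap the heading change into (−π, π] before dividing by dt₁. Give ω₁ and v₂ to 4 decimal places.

ω₁ = -0.5230, v₂ = 5.1747

heading to target = atan2(5−-2.5, 0−-2) = 1.3102
Δθ = wrap(1.3102 − 2.3562) = -1.0460; ω₁ = Δθ/dt₁ = -0.5230
distance = √((0−-2)² + (5−-2.5)²) = 7.7621; v₂ = distance/dt₂ = 5.1747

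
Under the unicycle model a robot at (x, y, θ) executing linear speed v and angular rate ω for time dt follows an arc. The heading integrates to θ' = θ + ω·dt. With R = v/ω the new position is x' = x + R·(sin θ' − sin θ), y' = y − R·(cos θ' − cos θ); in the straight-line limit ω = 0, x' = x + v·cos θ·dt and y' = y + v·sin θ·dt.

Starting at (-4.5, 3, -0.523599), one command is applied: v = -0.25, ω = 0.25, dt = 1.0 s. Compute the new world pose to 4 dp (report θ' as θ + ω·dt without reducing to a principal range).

(-4.7298, 3.0968, -0.2736)

θ' = -0.5236 + 0.25·1.0 = -0.2736
R = v/ω = -0.25/0.25 = -1.0000
x' = -4.5 + -1.0000·(sin -0.2736 − sin -0.5236) = -4.7298
y' = 3 − -1.0000·(cos -0.2736 − cos -0.5236) = 3.0968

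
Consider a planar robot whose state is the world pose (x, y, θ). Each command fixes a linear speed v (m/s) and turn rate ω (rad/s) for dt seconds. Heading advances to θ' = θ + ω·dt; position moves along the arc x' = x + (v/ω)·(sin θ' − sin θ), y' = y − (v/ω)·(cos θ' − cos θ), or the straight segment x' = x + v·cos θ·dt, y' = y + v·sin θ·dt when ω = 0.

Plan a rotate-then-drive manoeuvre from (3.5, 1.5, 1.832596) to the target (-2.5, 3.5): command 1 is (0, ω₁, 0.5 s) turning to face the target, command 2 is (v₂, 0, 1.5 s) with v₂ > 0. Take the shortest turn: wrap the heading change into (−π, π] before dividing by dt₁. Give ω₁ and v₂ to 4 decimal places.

heading to target = atan2(3.5−1.5, -2.5−3.5) = 2.8198
Δθ = wrap(2.8198 − 1.8326) = 0.9872; ω₁ = Δθ/dt₁ = 1.9745
distance = √((-2.5−3.5)² + (3.5−1.5)²) = 6.3246; v₂ = distance/dt₂ = 4.2164

ω₁ = 1.9745, v₂ = 4.2164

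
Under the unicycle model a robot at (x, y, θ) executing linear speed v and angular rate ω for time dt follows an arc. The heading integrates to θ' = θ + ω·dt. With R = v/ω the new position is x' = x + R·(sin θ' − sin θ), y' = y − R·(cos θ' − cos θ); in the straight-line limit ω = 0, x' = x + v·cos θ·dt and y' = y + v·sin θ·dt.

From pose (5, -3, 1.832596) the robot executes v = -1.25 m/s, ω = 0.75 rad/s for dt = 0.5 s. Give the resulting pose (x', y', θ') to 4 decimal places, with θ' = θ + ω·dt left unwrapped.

(5.2699, -3.5597, 2.2076)

θ' = 1.8326 + 0.75·0.5 = 2.2076
R = v/ω = -1.25/0.75 = -1.6667
x' = 5 + -1.6667·(sin 2.2076 − sin 1.8326) = 5.2699
y' = -3 − -1.6667·(cos 2.2076 − cos 1.8326) = -3.5597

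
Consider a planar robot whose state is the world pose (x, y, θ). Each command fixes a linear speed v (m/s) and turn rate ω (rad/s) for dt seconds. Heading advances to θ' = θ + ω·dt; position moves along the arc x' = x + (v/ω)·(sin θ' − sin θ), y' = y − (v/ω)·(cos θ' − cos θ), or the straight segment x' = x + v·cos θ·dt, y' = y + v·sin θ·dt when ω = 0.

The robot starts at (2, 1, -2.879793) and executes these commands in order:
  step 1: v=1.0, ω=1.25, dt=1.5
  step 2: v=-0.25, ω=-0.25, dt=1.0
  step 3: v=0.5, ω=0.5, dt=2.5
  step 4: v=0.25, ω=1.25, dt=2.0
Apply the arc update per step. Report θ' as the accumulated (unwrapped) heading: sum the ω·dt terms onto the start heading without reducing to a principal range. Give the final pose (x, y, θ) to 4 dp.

step 1: θ'=-1.0048 (R=0.8000) → pose (1.5318, -0.2018, -1.0048)
step 2: θ'=-1.2548 (R=1.0000) → pose (1.4254, 0.0237, -1.2548)
step 3: θ'=-0.0048 (R=1.0000) → pose (2.3711, -0.6655, -0.0048)
step 4: θ'=2.4952 (R=0.2000) → pose (2.4925, -0.3058, 2.4952)

(2.4925, -0.3058, 2.4952)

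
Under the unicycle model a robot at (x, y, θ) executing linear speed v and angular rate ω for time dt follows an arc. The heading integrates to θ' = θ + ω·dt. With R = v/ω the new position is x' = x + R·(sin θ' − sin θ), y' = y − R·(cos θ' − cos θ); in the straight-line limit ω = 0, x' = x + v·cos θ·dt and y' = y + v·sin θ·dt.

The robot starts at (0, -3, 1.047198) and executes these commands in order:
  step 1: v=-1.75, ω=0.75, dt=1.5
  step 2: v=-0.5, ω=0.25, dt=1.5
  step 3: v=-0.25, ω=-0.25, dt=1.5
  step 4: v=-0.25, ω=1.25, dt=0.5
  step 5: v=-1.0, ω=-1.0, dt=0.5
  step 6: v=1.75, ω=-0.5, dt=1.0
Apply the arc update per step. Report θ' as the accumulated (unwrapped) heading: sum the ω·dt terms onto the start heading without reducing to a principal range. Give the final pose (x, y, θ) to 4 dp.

step 1: θ'=2.1722 (R=-2.3333) → pose (0.0968, -5.4869, 2.1722)
step 2: θ'=2.5472 (R=-2.0000) → pose (0.6259, -6.0122, 2.5472)
step 3: θ'=2.1722 (R=1.0000) → pose (0.8904, -6.2749, 2.1722)
step 4: θ'=2.7972 (R=-0.2000) → pose (0.9878, -6.3500, 2.7972)
step 5: θ'=2.2972 (R=1.0000) → pose (1.3977, -6.6271, 2.2972)
step 6: θ'=1.7972 (R=-3.5000) → pose (0.6035, -5.0881, 1.7972)

(0.6035, -5.0881, 1.7972)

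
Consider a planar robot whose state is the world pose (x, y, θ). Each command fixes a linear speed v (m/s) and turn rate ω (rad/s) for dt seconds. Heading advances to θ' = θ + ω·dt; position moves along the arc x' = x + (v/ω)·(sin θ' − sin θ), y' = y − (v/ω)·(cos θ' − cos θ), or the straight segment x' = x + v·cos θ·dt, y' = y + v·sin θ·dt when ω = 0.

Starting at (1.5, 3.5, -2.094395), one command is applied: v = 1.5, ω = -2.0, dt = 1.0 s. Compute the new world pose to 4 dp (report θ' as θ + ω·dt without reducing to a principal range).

θ' = -2.0944 + -2.0·1.0 = -4.0944
R = v/ω = 1.5/-2.0 = -0.7500
x' = 1.5 + -0.7500·(sin -4.0944 − sin -2.0944) = 0.2392
y' = 3.5 − -0.7500·(cos -4.0944 − cos -2.0944) = 3.4404

(0.2392, 3.4404, -4.0944)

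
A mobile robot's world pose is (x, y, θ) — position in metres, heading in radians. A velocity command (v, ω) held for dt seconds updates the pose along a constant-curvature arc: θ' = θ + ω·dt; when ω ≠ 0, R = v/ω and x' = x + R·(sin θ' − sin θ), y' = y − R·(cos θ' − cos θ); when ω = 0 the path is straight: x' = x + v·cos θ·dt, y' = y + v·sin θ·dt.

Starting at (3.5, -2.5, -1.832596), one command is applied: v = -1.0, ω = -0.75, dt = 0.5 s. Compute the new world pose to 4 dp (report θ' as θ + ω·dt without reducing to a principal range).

θ' = -1.8326 + -0.75·0.5 = -2.2076
R = v/ω = -1.0/-0.75 = 1.3333
x' = 3.5 + 1.3333·(sin -2.2076 − sin -1.8326) = 3.7159
y' = -2.5 − 1.3333·(cos -2.2076 − cos -1.8326) = -2.0523

(3.7159, -2.0523, -2.2076)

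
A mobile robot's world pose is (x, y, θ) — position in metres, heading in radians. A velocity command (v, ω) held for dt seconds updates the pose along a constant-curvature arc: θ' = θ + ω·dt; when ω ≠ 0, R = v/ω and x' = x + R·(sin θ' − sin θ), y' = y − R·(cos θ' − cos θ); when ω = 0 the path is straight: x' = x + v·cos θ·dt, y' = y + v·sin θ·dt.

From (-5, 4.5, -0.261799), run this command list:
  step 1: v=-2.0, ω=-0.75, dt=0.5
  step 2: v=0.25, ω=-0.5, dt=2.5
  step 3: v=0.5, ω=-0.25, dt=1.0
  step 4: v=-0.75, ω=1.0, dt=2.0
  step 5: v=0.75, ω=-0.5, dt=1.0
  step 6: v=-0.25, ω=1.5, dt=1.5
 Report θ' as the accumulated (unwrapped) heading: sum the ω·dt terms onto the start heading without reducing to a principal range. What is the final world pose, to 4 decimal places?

(-6.0394, 4.6476, 1.6132)

step 1: θ'=-0.6368 (R=2.6667) → pose (-5.8955, 4.9318, -0.6368)
step 2: θ'=-1.8868 (R=-0.5000) → pose (-5.7176, 4.3744, -1.8868)
step 3: θ'=-2.1368 (R=-2.0000) → pose (-5.9304, 3.9234, -2.1368)
step 4: θ'=-0.1368 (R=-0.7500) → pose (-6.4612, 5.0686, -0.1368)
step 5: θ'=-0.6368 (R=-1.5000) → pose (-5.7738, 4.7886, -0.6368)
step 6: θ'=1.6132 (R=-0.1667) → pose (-6.0394, 4.6476, 1.6132)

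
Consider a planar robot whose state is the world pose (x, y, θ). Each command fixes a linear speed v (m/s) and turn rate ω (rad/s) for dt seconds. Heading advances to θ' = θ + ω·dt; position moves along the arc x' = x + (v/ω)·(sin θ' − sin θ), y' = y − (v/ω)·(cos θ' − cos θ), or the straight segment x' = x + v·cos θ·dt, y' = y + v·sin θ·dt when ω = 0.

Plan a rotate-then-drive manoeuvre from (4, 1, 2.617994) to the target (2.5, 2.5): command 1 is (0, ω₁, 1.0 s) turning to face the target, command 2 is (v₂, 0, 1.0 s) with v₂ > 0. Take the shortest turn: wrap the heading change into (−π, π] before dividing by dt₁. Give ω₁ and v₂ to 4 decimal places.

heading to target = atan2(2.5−1, 2.5−4) = 2.3562
Δθ = wrap(2.3562 − 2.6180) = -0.2618; ω₁ = Δθ/dt₁ = -0.2618
distance = √((2.5−4)² + (2.5−1)²) = 2.1213; v₂ = distance/dt₂ = 2.1213

ω₁ = -0.2618, v₂ = 2.1213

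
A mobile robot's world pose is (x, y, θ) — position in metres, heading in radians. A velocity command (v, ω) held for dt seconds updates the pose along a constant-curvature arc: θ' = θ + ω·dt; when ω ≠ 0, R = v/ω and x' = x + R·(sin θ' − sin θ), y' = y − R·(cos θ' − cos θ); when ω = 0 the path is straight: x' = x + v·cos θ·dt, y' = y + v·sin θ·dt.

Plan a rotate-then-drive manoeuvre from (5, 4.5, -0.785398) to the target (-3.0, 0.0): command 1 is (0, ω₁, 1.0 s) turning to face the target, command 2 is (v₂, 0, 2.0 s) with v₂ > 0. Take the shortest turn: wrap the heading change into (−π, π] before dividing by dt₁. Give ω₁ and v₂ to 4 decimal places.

heading to target = atan2(0−4.5, -3−5) = -2.6292
Δθ = wrap(-2.6292 − -0.7854) = -1.8438; ω₁ = Δθ/dt₁ = -1.8438
distance = √((-3−5)² + (0−4.5)²) = 9.1788; v₂ = distance/dt₂ = 4.5894

ω₁ = -1.8438, v₂ = 4.5894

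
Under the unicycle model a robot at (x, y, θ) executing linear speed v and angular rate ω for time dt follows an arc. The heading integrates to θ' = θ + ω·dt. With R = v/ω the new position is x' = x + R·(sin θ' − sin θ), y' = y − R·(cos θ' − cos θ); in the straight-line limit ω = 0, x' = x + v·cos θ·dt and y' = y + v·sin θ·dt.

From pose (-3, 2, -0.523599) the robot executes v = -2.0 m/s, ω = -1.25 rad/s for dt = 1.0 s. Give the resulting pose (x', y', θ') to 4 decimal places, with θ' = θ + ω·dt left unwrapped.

θ' = -0.5236 + -1.25·1.0 = -1.7736
R = v/ω = -2.0/-1.25 = 1.6000
x' = -3 + 1.6000·(sin -1.7736 − sin -0.5236) = -3.7672
y' = 2 − 1.6000·(cos -1.7736 − cos -0.5236) = 3.7079

(-3.7672, 3.7079, -1.7736)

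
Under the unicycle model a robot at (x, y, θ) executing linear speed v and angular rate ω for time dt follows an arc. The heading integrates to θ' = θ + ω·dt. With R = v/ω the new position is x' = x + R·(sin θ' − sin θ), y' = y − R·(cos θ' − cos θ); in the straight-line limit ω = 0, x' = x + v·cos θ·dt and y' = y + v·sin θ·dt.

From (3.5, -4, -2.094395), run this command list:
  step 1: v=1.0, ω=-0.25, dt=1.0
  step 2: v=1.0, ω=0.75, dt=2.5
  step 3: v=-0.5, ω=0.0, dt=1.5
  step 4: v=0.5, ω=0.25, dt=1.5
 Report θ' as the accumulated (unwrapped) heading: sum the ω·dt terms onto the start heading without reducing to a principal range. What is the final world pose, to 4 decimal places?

step 1: θ'=-2.3444 (R=-4.0000) → pose (2.8975, -4.7949, -2.3444)
step 2: θ'=-0.4694 (R=1.3333) → pose (3.2482, -6.9156, -0.4694)
step 3: θ'=-0.4694 (straight) → pose (2.5794, -6.5763, -0.4694)
step 4: θ'=-0.0944 (R=2.0000) → pose (3.2955, -6.7838, -0.0944)

(3.2955, -6.7838, -0.0944)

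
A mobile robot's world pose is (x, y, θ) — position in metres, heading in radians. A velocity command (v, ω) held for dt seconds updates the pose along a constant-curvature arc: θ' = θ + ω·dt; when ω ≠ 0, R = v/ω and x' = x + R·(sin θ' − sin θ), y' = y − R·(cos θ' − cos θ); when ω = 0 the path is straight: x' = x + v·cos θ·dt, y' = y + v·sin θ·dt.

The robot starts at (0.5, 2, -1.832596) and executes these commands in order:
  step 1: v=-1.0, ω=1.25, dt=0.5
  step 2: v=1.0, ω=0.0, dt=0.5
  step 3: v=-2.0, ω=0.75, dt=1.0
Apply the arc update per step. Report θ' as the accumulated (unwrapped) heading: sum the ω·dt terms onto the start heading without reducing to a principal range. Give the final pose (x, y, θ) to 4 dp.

step 1: θ'=-1.2076 (R=-0.8000) → pose (0.4751, 2.4913, -1.2076)
step 2: θ'=-1.2076 (straight) → pose (0.6527, 2.0239, -1.2076)
step 3: θ'=-0.4576 (R=-2.6667) → pose (-0.6619, 3.4688, -0.4576)

(-0.6619, 3.4688, -0.4576)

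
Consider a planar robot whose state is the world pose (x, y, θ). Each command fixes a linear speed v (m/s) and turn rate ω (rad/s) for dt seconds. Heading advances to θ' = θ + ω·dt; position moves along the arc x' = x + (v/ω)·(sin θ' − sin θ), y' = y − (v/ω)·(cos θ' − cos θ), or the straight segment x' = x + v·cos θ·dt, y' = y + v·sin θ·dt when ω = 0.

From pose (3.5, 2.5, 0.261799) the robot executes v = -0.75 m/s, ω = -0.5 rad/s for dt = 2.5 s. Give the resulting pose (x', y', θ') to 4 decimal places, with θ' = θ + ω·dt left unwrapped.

(1.8592, 3.1236, -0.9882)

θ' = 0.2618 + -0.5·2.5 = -0.9882
R = v/ω = -0.75/-0.5 = 1.5000
x' = 3.5 + 1.5000·(sin -0.9882 − sin 0.2618) = 1.8592
y' = 2.5 − 1.5000·(cos -0.9882 − cos 0.2618) = 3.1236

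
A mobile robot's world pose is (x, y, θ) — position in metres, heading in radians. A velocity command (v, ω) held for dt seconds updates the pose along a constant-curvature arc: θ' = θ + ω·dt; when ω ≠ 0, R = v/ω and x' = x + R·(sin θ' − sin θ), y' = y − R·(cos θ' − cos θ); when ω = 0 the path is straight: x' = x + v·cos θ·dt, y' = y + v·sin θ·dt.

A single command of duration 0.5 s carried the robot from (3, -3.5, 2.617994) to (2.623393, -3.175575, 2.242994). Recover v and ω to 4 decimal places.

v = 1.0000, ω = -0.7500

Δθ = 2.242994 − 2.617994 = -0.375000
ω = Δθ/dt = -0.375000/0.5 = -0.7500
R = Δx/(sin θ' − sin θ) = -1.3333
v = R·ω = -1.3333·-0.7500 = 1.0000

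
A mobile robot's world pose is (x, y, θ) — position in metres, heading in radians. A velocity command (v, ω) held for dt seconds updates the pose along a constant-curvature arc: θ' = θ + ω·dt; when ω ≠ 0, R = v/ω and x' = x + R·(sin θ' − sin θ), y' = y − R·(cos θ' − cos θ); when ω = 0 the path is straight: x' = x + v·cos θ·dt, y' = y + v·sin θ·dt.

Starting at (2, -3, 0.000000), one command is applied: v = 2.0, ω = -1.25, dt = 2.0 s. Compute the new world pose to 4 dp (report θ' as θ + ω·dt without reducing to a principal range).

θ' = 0.0000 + -1.25·2.0 = -2.5000
R = v/ω = 2.0/-1.25 = -1.6000
x' = 2 + -1.6000·(sin -2.5000 − sin 0.0000) = 2.9576
y' = -3 − -1.6000·(cos -2.5000 − cos 0.0000) = -5.8818

(2.9576, -5.8818, -2.5000)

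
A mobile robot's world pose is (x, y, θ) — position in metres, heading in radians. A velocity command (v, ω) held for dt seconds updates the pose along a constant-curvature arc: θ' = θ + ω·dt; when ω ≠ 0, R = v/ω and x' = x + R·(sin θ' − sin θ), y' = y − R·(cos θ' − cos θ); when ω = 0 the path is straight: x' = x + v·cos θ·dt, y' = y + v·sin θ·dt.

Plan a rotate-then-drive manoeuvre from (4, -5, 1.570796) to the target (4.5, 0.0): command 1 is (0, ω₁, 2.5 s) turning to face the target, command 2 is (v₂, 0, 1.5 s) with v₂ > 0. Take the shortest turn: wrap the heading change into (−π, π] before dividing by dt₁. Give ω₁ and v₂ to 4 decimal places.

heading to target = atan2(0−-5, 4.5−4) = 1.4711
Δθ = wrap(1.4711 − 1.5708) = -0.0997; ω₁ = Δθ/dt₁ = -0.0399
distance = √((4.5−4)² + (0−-5)²) = 5.0249; v₂ = distance/dt₂ = 3.3500

ω₁ = -0.0399, v₂ = 3.3500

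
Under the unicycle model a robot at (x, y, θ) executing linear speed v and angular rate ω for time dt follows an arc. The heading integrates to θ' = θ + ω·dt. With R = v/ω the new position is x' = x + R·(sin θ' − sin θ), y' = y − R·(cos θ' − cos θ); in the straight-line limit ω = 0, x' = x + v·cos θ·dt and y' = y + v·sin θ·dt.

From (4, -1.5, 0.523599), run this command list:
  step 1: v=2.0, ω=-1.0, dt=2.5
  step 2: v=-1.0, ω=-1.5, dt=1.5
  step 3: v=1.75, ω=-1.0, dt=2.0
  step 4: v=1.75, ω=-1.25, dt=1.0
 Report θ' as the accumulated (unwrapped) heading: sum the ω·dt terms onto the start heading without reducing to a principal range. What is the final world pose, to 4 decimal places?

(10.8687, -2.2899, -7.4764)

step 1: θ'=-1.9764 (R=-2.0000) → pose (6.8377, -4.0212, -1.9764)
step 2: θ'=-4.2264 (R=0.6667) → pose (8.0398, -3.9729, -4.2264)
step 3: θ'=-6.2264 (R=-1.7500) → pose (9.4878, -1.4083, -6.2264)
step 4: θ'=-7.4764 (R=-1.4000) → pose (10.8687, -2.2899, -7.4764)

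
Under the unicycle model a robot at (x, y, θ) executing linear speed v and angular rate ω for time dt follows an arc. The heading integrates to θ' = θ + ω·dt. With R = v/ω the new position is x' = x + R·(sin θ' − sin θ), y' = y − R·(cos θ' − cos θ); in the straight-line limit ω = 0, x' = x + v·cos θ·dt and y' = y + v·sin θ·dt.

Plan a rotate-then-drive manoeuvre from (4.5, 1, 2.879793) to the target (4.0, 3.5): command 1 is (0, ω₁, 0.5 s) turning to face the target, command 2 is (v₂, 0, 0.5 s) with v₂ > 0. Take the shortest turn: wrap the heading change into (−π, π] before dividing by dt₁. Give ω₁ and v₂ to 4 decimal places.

ω₁ = -2.2232, v₂ = 5.0990

heading to target = atan2(3.5−1, 4−4.5) = 1.7682
Δθ = wrap(1.7682 − 2.8798) = -1.1116; ω₁ = Δθ/dt₁ = -2.2232
distance = √((4−4.5)² + (3.5−1)²) = 2.5495; v₂ = distance/dt₂ = 5.0990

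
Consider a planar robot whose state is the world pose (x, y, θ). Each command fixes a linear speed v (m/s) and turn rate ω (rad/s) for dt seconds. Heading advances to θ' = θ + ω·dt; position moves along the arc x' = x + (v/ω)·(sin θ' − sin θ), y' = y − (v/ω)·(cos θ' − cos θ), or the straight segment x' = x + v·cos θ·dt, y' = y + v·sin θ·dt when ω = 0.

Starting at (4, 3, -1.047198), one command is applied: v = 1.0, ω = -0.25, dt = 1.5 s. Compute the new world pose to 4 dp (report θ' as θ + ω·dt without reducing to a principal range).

(4.4918, 1.5922, -1.4222)

θ' = -1.0472 + -0.25·1.5 = -1.4222
R = v/ω = 1.0/-0.25 = -4.0000
x' = 4 + -4.0000·(sin -1.4222 − sin -1.0472) = 4.4918
y' = 3 − -4.0000·(cos -1.4222 − cos -1.0472) = 1.5922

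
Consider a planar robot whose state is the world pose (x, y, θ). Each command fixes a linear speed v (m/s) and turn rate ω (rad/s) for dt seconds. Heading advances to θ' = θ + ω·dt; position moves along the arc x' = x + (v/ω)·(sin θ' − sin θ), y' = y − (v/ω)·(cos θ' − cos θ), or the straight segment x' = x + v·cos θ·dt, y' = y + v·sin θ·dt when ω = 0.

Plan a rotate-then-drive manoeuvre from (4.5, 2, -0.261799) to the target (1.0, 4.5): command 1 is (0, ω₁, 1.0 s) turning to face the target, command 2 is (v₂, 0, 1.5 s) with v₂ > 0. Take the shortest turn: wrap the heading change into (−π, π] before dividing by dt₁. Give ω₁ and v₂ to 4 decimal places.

ω₁ = 2.7831, v₂ = 2.8674

heading to target = atan2(4.5−2, 1−4.5) = 2.5213
Δθ = wrap(2.5213 − -0.2618) = 2.7831; ω₁ = Δθ/dt₁ = 2.7831
distance = √((1−4.5)² + (4.5−2)²) = 4.3012; v₂ = distance/dt₂ = 2.8674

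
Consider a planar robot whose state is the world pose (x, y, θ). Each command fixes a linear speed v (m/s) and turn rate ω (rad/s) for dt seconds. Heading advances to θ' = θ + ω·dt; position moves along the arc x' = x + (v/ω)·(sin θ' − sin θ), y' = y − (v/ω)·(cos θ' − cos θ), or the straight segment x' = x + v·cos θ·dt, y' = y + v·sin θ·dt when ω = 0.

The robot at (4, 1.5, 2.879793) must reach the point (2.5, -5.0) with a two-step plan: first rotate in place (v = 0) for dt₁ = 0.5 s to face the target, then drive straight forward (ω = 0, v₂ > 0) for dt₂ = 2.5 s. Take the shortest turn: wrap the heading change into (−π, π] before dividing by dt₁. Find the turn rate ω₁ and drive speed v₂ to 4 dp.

ω₁ = 3.2116, v₂ = 2.6683

heading to target = atan2(-5−1.5, 2.5−4) = -1.7976
Δθ = wrap(-1.7976 − 2.8798) = 1.6058; ω₁ = Δθ/dt₁ = 3.2116
distance = √((2.5−4)² + (-5−1.5)²) = 6.6708; v₂ = distance/dt₂ = 2.6683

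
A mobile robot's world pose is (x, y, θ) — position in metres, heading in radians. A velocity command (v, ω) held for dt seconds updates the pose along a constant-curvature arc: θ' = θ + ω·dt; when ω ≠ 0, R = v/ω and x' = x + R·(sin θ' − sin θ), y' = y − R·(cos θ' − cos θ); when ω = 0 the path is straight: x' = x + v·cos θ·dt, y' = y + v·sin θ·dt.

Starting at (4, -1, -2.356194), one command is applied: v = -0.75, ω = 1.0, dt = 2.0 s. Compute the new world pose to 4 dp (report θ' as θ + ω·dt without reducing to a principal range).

θ' = -2.3562 + 1.0·2.0 = -0.3562
R = v/ω = -0.75/1.0 = -0.7500
x' = 4 + -0.7500·(sin -0.3562 − sin -2.3562) = 3.7312
y' = -1 − -0.7500·(cos -0.3562 − cos -2.3562) = 0.2333

(3.7312, 0.2333, -0.3562)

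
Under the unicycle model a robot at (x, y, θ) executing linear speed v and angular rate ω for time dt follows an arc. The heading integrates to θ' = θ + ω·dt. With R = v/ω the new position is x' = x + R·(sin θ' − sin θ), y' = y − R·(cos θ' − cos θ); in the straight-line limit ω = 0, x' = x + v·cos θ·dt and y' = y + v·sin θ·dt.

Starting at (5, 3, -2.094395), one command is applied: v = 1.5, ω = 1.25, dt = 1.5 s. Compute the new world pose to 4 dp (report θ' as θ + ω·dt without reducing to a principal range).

θ' = -2.0944 + 1.25·1.5 = -0.2194
R = v/ω = 1.5/1.25 = 1.2000
x' = 5 + 1.2000·(sin -0.2194 − sin -2.0944) = 5.7781
y' = 3 − 1.2000·(cos -0.2194 − cos -2.0944) = 1.2288

(5.7781, 1.2288, -0.2194)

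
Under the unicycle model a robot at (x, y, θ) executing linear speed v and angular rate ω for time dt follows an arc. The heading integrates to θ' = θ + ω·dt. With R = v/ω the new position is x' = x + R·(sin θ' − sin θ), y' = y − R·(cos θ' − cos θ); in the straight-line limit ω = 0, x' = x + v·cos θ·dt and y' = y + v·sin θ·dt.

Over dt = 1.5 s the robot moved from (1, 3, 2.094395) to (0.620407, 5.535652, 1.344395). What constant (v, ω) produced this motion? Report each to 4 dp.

Δθ = 1.344395 − 2.094395 = -0.750000
ω = Δθ/dt = -0.750000/1.5 = -0.5000
R = −Δy/(cos θ' − cos θ) = -3.5000
v = R·ω = -3.5000·-0.5000 = 1.7500

v = 1.7500, ω = -0.5000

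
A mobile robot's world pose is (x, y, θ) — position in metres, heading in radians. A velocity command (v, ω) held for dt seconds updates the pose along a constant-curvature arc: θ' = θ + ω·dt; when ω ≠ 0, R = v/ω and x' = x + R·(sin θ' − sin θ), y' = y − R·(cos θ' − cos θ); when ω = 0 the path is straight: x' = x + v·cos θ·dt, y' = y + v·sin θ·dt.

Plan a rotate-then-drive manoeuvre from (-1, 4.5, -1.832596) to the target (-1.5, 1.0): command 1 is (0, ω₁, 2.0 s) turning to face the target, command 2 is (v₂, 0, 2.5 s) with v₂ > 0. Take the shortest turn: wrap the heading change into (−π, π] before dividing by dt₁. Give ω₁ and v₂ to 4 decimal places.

ω₁ = 0.0600, v₂ = 1.4142

heading to target = atan2(1−4.5, -1.5−-1) = -1.7127
Δθ = wrap(-1.7127 − -1.8326) = 0.1199; ω₁ = Δθ/dt₁ = 0.0600
distance = √((-1.5−-1)² + (1−4.5)²) = 3.5355; v₂ = distance/dt₂ = 1.4142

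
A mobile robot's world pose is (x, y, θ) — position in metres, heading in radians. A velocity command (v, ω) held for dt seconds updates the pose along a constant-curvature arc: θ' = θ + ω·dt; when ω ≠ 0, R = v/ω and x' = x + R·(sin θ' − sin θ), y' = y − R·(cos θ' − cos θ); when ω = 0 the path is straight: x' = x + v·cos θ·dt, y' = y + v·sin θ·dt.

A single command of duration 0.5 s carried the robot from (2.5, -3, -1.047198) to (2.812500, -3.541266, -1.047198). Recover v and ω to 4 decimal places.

Δθ = -1.047198 − -1.047198 = 0.000000
ω = Δθ/dt = 0.000000/0.5 = 0.0000
ω = 0 → v = (Δx·cos θ + Δy·sin θ)/dt = 1.2500

v = 1.2500, ω = 0.0000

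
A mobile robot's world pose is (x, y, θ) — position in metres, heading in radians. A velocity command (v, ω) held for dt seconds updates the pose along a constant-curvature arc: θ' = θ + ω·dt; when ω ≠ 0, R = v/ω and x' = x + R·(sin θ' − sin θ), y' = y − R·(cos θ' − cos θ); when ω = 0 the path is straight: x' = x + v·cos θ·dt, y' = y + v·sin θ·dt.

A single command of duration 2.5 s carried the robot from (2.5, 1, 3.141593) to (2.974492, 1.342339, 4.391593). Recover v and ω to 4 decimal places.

Δθ = 4.391593 − 3.141593 = 1.250000
ω = Δθ/dt = 1.250000/2.5 = 0.5000
R = Δx/(sin θ' − sin θ) = -0.5000
v = R·ω = -0.5000·0.5000 = -0.2500

v = -0.2500, ω = 0.5000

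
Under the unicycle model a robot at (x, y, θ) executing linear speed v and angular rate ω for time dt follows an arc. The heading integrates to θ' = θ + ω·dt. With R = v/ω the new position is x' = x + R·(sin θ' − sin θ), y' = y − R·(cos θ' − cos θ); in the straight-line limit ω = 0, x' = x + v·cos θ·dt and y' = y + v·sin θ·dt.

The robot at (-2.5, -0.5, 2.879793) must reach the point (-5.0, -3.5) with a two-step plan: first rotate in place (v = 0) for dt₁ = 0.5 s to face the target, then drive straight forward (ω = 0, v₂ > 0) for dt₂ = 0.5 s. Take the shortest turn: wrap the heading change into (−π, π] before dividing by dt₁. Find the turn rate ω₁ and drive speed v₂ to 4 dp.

ω₁ = 2.2757, v₂ = 7.8102

heading to target = atan2(-3.5−-0.5, -5−-2.5) = -2.2655
Δθ = wrap(-2.2655 − 2.8798) = 1.1379; ω₁ = Δθ/dt₁ = 2.2757
distance = √((-5−-2.5)² + (-3.5−-0.5)²) = 3.9051; v₂ = distance/dt₂ = 7.8102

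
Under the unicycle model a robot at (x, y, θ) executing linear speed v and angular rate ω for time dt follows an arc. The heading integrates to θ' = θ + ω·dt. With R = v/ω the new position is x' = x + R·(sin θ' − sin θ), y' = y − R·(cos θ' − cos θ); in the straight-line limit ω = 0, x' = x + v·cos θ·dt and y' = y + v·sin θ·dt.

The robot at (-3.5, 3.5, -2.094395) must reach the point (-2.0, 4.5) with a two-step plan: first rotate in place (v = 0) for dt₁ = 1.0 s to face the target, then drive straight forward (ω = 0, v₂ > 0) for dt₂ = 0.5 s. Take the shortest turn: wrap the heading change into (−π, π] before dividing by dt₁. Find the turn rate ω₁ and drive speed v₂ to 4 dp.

heading to target = atan2(4.5−3.5, -2−-3.5) = 0.5880
Δθ = wrap(0.5880 − -2.0944) = 2.6824; ω₁ = Δθ/dt₁ = 2.6824
distance = √((-2−-3.5)² + (4.5−3.5)²) = 1.8028; v₂ = distance/dt₂ = 3.6056

ω₁ = 2.6824, v₂ = 3.6056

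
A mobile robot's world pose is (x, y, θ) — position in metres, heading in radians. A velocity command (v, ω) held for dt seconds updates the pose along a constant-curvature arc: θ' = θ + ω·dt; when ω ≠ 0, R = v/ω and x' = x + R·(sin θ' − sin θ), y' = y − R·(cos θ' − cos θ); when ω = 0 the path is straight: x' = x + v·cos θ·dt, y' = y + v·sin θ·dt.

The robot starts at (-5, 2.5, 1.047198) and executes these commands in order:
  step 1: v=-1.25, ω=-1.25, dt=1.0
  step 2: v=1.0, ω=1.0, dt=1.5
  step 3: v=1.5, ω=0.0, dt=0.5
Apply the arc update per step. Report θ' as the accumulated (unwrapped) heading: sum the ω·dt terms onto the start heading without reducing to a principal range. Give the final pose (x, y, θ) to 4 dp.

(-4.7006, 3.4519, 1.2972)

step 1: θ'=-0.2028 (R=1.0000) → pose (-6.0674, 2.0205, -0.2028)
step 2: θ'=1.2972 (R=1.0000) → pose (-4.9032, 2.7298, 1.2972)
step 3: θ'=1.2972 (straight) → pose (-4.7006, 3.4519, 1.2972)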